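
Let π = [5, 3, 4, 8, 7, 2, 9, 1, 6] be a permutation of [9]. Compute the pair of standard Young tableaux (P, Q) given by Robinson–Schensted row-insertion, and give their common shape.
P = [1, 4, 6, 9] / [2, 7] / [3, 8] / [5];  Q = [1, 3, 4, 7] / [2, 5] / [6, 9] / [8];  common shape = (4, 2, 2, 1)

Row-insert the values π_1, π_2, … into P one at a time, bumping the leftmost entry strictly greater than the inserted value down to the next row. The recording tableau Q records, in position (i, j), the step at which that cell was added to P.
  Insert 5 (step 1): P = [5];  Q = [1]
  Insert 3 (step 2): P = [3] / [5];  Q = [1] / [2]
  Insert 4 (step 3): P = [3, 4] / [5];  Q = [1, 3] / [2]
  Insert 8 (step 4): P = [3, 4, 8] / [5];  Q = [1, 3, 4] / [2]
  Insert 7 (step 5): P = [3, 4, 7] / [5, 8];  Q = [1, 3, 4] / [2, 5]
  Insert 2 (step 6): P = [2, 4, 7] / [3, 8] / [5];  Q = [1, 3, 4] / [2, 5] / [6]
  Insert 9 (step 7): P = [2, 4, 7, 9] / [3, 8] / [5];  Q = [1, 3, 4, 7] / [2, 5] / [6]
  Insert 1 (step 8): P = [1, 4, 7, 9] / [2, 8] / [3] / [5];  Q = [1, 3, 4, 7] / [2, 5] / [6] / [8]
  Insert 6 (step 9): P = [1, 4, 6, 9] / [2, 7] / [3, 8] / [5];  Q = [1, 3, 4, 7] / [2, 5] / [6, 9] / [8]
Final shape: (4, 2, 2, 1).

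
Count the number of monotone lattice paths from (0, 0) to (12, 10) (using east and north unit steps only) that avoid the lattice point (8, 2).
Number of paths = 624371

Total paths from (0, 0) to (12, 10): C(22, 12) = 646646. Paths through (8, 2): (paths (0, 0) → (8, 2)) × (paths (8, 2) → (12, 10)) = C(10, 8) · C(12, 4) = 45 · 495 = 22275. Avoidance count = 646646 − 22275 = 624371.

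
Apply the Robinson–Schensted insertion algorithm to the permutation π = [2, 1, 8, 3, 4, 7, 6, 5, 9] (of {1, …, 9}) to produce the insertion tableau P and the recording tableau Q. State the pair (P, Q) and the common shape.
P = [1, 3, 4, 5, 9] / [2, 6] / [7] / [8];  Q = [1, 3, 5, 6, 9] / [2, 4] / [7] / [8];  common shape = (5, 2, 1, 1)

Row-insert the values π_1, π_2, … into P one at a time, bumping the leftmost entry strictly greater than the inserted value down to the next row. The recording tableau Q records, in position (i, j), the step at which that cell was added to P.
  Insert 2 (step 1): P = [2];  Q = [1]
  Insert 1 (step 2): P = [1] / [2];  Q = [1] / [2]
  Insert 8 (step 3): P = [1, 8] / [2];  Q = [1, 3] / [2]
  Insert 3 (step 4): P = [1, 3] / [2, 8];  Q = [1, 3] / [2, 4]
  Insert 4 (step 5): P = [1, 3, 4] / [2, 8];  Q = [1, 3, 5] / [2, 4]
  Insert 7 (step 6): P = [1, 3, 4, 7] / [2, 8];  Q = [1, 3, 5, 6] / [2, 4]
  Insert 6 (step 7): P = [1, 3, 4, 6] / [2, 7] / [8];  Q = [1, 3, 5, 6] / [2, 4] / [7]
  Insert 5 (step 8): P = [1, 3, 4, 5] / [2, 6] / [7] / [8];  Q = [1, 3, 5, 6] / [2, 4] / [7] / [8]
  Insert 9 (step 9): P = [1, 3, 4, 5, 9] / [2, 6] / [7] / [8];  Q = [1, 3, 5, 6, 9] / [2, 4] / [7] / [8]
Final shape: (5, 2, 1, 1).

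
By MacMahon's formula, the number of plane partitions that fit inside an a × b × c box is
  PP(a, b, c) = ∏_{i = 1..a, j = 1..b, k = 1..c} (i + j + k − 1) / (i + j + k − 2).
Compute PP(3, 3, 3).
PP(3, 3, 3) = 980

Evaluate the triple product over i = 1..3, j = 1..3, k = 1..3. The factors are (2/1) · (3/2) · (4/3) · (3/2) · (4/3) · (5/4) · (4/3) · (5/4) · … (27 factors total). The numerators and denominators telescope so the product is an integer; carrying out the multiplication exactly gives PP(3, 3, 3) = 980.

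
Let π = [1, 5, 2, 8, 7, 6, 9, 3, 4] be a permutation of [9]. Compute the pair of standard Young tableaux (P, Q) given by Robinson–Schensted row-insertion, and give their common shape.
P = [1, 2, 3, 4] / [5, 6, 9] / [7] / [8];  Q = [1, 2, 4, 7] / [3, 5, 9] / [6] / [8];  common shape = (4, 3, 1, 1)

Row-insert the values π_1, π_2, … into P one at a time, bumping the leftmost entry strictly greater than the inserted value down to the next row. The recording tableau Q records, in position (i, j), the step at which that cell was added to P.
  Insert 1 (step 1): P = [1];  Q = [1]
  Insert 5 (step 2): P = [1, 5];  Q = [1, 2]
  Insert 2 (step 3): P = [1, 2] / [5];  Q = [1, 2] / [3]
  Insert 8 (step 4): P = [1, 2, 8] / [5];  Q = [1, 2, 4] / [3]
  Insert 7 (step 5): P = [1, 2, 7] / [5, 8];  Q = [1, 2, 4] / [3, 5]
  Insert 6 (step 6): P = [1, 2, 6] / [5, 7] / [8];  Q = [1, 2, 4] / [3, 5] / [6]
  Insert 9 (step 7): P = [1, 2, 6, 9] / [5, 7] / [8];  Q = [1, 2, 4, 7] / [3, 5] / [6]
  Insert 3 (step 8): P = [1, 2, 3, 9] / [5, 6] / [7] / [8];  Q = [1, 2, 4, 7] / [3, 5] / [6] / [8]
  Insert 4 (step 9): P = [1, 2, 3, 4] / [5, 6, 9] / [7] / [8];  Q = [1, 2, 4, 7] / [3, 5, 9] / [6] / [8]
Final shape: (4, 3, 1, 1).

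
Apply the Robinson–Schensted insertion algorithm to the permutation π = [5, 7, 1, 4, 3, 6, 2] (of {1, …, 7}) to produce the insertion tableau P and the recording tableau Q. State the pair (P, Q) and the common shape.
P = [1, 2, 6] / [3, 7] / [4] / [5];  Q = [1, 2, 6] / [3, 4] / [5] / [7];  common shape = (3, 2, 1, 1)

Row-insert the values π_1, π_2, … into P one at a time, bumping the leftmost entry strictly greater than the inserted value down to the next row. The recording tableau Q records, in position (i, j), the step at which that cell was added to P.
  Insert 5 (step 1): P = [5];  Q = [1]
  Insert 7 (step 2): P = [5, 7];  Q = [1, 2]
  Insert 1 (step 3): P = [1, 7] / [5];  Q = [1, 2] / [3]
  Insert 4 (step 4): P = [1, 4] / [5, 7];  Q = [1, 2] / [3, 4]
  Insert 3 (step 5): P = [1, 3] / [4, 7] / [5];  Q = [1, 2] / [3, 4] / [5]
  Insert 6 (step 6): P = [1, 3, 6] / [4, 7] / [5];  Q = [1, 2, 6] / [3, 4] / [5]
  Insert 2 (step 7): P = [1, 2, 6] / [3, 7] / [4] / [5];  Q = [1, 2, 6] / [3, 4] / [5] / [7]
Final shape: (3, 2, 1, 1).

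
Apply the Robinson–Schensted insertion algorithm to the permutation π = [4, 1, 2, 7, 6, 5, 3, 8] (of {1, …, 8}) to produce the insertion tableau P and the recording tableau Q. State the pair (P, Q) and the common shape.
P = [1, 2, 3, 8] / [4, 5] / [6] / [7];  Q = [1, 3, 4, 8] / [2, 5] / [6] / [7];  common shape = (4, 2, 1, 1)

Row-insert the values π_1, π_2, … into P one at a time, bumping the leftmost entry strictly greater than the inserted value down to the next row. The recording tableau Q records, in position (i, j), the step at which that cell was added to P.
  Insert 4 (step 1): P = [4];  Q = [1]
  Insert 1 (step 2): P = [1] / [4];  Q = [1] / [2]
  Insert 2 (step 3): P = [1, 2] / [4];  Q = [1, 3] / [2]
  Insert 7 (step 4): P = [1, 2, 7] / [4];  Q = [1, 3, 4] / [2]
  Insert 6 (step 5): P = [1, 2, 6] / [4, 7];  Q = [1, 3, 4] / [2, 5]
  Insert 5 (step 6): P = [1, 2, 5] / [4, 6] / [7];  Q = [1, 3, 4] / [2, 5] / [6]
  Insert 3 (step 7): P = [1, 2, 3] / [4, 5] / [6] / [7];  Q = [1, 3, 4] / [2, 5] / [6] / [7]
  Insert 8 (step 8): P = [1, 2, 3, 8] / [4, 5] / [6] / [7];  Q = [1, 3, 4, 8] / [2, 5] / [6] / [7]
Final shape: (4, 2, 1, 1).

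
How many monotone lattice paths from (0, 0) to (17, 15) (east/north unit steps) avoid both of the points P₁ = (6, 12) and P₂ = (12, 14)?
Number of paths = 504137976

Inclusion–exclusion. Total paths: C(32, 17) = 565722720. Through P₁: C(18, 6)·C(14, 11) = 6757296. Through P₂: C(26, 12)·C(6, 5) = 57946200. Since P₁ is strictly southwest of P₂, a monotone path through both must visit P₁ then P₂; paths through both = C(18, 6)·C(8, 6)·C(6, 5) = 3118752. Avoid both = 565722720 − 6757296 − 57946200 + 3118752 = 504137976.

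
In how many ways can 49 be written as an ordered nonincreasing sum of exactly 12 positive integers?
p(49, 12 parts) = 14552

Partitions of n into exactly k parts are in bijection with partitions of n − k into at most k parts (subtract 1 from each part). So p(49, exactly 12) = p(37, parts ≤ 12). Computing via the recurrence p(m, j) = p(m, j−1) + p(m−j, j) gives 14552.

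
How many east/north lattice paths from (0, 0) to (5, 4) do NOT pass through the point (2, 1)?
Number of paths = 66

Total paths from (0, 0) to (5, 4): C(9, 5) = 126. Paths through (2, 1): (paths (0, 0) → (2, 1)) × (paths (2, 1) → (5, 4)) = C(3, 2) · C(6, 3) = 3 · 20 = 60. Avoidance count = 126 − 60 = 66.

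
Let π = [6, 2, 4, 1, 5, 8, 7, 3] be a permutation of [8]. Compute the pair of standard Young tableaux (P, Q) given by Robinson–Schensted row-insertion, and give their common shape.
P = [1, 3, 5, 7] / [2, 4] / [6, 8];  Q = [1, 3, 5, 6] / [2, 7] / [4, 8];  common shape = (4, 2, 2)

Row-insert the values π_1, π_2, … into P one at a time, bumping the leftmost entry strictly greater than the inserted value down to the next row. The recording tableau Q records, in position (i, j), the step at which that cell was added to P.
  Insert 6 (step 1): P = [6];  Q = [1]
  Insert 2 (step 2): P = [2] / [6];  Q = [1] / [2]
  Insert 4 (step 3): P = [2, 4] / [6];  Q = [1, 3] / [2]
  Insert 1 (step 4): P = [1, 4] / [2] / [6];  Q = [1, 3] / [2] / [4]
  Insert 5 (step 5): P = [1, 4, 5] / [2] / [6];  Q = [1, 3, 5] / [2] / [4]
  Insert 8 (step 6): P = [1, 4, 5, 8] / [2] / [6];  Q = [1, 3, 5, 6] / [2] / [4]
  Insert 7 (step 7): P = [1, 4, 5, 7] / [2, 8] / [6];  Q = [1, 3, 5, 6] / [2, 7] / [4]
  Insert 3 (step 8): P = [1, 3, 5, 7] / [2, 4] / [6, 8];  Q = [1, 3, 5, 6] / [2, 7] / [4, 8]
Final shape: (4, 2, 2).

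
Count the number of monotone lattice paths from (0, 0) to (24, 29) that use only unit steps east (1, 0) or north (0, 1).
Number of paths = 779255311989700

A monotone lattice path from (0, 0) to (24, 29) consists of 24 east steps and 29 north steps in some order, so it is determined by which 24 of the 53 steps are east. The count is C(53, 24) = 779255311989700.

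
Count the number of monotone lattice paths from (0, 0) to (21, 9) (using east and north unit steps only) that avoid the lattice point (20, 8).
Number of paths = 8090940

Total paths from (0, 0) to (21, 9): C(30, 21) = 14307150. Paths through (20, 8): (paths (0, 0) → (20, 8)) × (paths (20, 8) → (21, 9)) = C(28, 20) · C(2, 1) = 3108105 · 2 = 6216210. Avoidance count = 14307150 − 6216210 = 8090940.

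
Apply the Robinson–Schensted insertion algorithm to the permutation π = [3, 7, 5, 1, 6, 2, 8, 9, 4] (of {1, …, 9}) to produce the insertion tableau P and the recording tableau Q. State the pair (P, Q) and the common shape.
P = [1, 2, 4, 8, 9] / [3, 5, 6] / [7];  Q = [1, 2, 5, 7, 8] / [3, 6, 9] / [4];  common shape = (5, 3, 1)

Row-insert the values π_1, π_2, … into P one at a time, bumping the leftmost entry strictly greater than the inserted value down to the next row. The recording tableau Q records, in position (i, j), the step at which that cell was added to P.
  Insert 3 (step 1): P = [3];  Q = [1]
  Insert 7 (step 2): P = [3, 7];  Q = [1, 2]
  Insert 5 (step 3): P = [3, 5] / [7];  Q = [1, 2] / [3]
  Insert 1 (step 4): P = [1, 5] / [3] / [7];  Q = [1, 2] / [3] / [4]
  Insert 6 (step 5): P = [1, 5, 6] / [3] / [7];  Q = [1, 2, 5] / [3] / [4]
  Insert 2 (step 6): P = [1, 2, 6] / [3, 5] / [7];  Q = [1, 2, 5] / [3, 6] / [4]
  Insert 8 (step 7): P = [1, 2, 6, 8] / [3, 5] / [7];  Q = [1, 2, 5, 7] / [3, 6] / [4]
  Insert 9 (step 8): P = [1, 2, 6, 8, 9] / [3, 5] / [7];  Q = [1, 2, 5, 7, 8] / [3, 6] / [4]
  Insert 4 (step 9): P = [1, 2, 4, 8, 9] / [3, 5, 6] / [7];  Q = [1, 2, 5, 7, 8] / [3, 6, 9] / [4]
Final shape: (5, 3, 1).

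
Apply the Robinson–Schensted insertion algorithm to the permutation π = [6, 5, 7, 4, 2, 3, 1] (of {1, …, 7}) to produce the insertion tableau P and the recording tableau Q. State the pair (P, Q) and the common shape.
P = [1, 3] / [2, 7] / [4] / [5] / [6];  Q = [1, 3] / [2, 6] / [4] / [5] / [7];  common shape = (2, 2, 1, 1, 1)

Row-insert the values π_1, π_2, … into P one at a time, bumping the leftmost entry strictly greater than the inserted value down to the next row. The recording tableau Q records, in position (i, j), the step at which that cell was added to P.
  Insert 6 (step 1): P = [6];  Q = [1]
  Insert 5 (step 2): P = [5] / [6];  Q = [1] / [2]
  Insert 7 (step 3): P = [5, 7] / [6];  Q = [1, 3] / [2]
  Insert 4 (step 4): P = [4, 7] / [5] / [6];  Q = [1, 3] / [2] / [4]
  Insert 2 (step 5): P = [2, 7] / [4] / [5] / [6];  Q = [1, 3] / [2] / [4] / [5]
  Insert 3 (step 6): P = [2, 3] / [4, 7] / [5] / [6];  Q = [1, 3] / [2, 6] / [4] / [5]
  Insert 1 (step 7): P = [1, 3] / [2, 7] / [4] / [5] / [6];  Q = [1, 3] / [2, 6] / [4] / [5] / [7]
Final shape: (2, 2, 1, 1, 1).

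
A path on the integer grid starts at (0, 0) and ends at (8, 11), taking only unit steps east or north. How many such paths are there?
Number of paths = 75582

A monotone lattice path from (0, 0) to (8, 11) consists of 8 east steps and 11 north steps in some order, so it is determined by which 8 of the 19 steps are east. The count is C(19, 8) = 75582.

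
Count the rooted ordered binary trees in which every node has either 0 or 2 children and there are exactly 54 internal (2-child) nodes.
C_54 = 451959718027953471447609509424

These full binary trees are counted by the Catalan number C_n = (1/(n + 1)) · C(2n, n). For n = 54: C_54 = (1/55) · C(108, 54) = 24857784491537440929618523018320/55 = 451959718027953471447609509424.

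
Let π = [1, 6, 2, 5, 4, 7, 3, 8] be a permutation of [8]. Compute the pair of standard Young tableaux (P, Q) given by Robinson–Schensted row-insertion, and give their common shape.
P = [1, 2, 3, 7, 8] / [4] / [5] / [6];  Q = [1, 2, 4, 6, 8] / [3] / [5] / [7];  common shape = (5, 1, 1, 1)

Row-insert the values π_1, π_2, … into P one at a time, bumping the leftmost entry strictly greater than the inserted value down to the next row. The recording tableau Q records, in position (i, j), the step at which that cell was added to P.
  Insert 1 (step 1): P = [1];  Q = [1]
  Insert 6 (step 2): P = [1, 6];  Q = [1, 2]
  Insert 2 (step 3): P = [1, 2] / [6];  Q = [1, 2] / [3]
  Insert 5 (step 4): P = [1, 2, 5] / [6];  Q = [1, 2, 4] / [3]
  Insert 4 (step 5): P = [1, 2, 4] / [5] / [6];  Q = [1, 2, 4] / [3] / [5]
  Insert 7 (step 6): P = [1, 2, 4, 7] / [5] / [6];  Q = [1, 2, 4, 6] / [3] / [5]
  Insert 3 (step 7): P = [1, 2, 3, 7] / [4] / [5] / [6];  Q = [1, 2, 4, 6] / [3] / [5] / [7]
  Insert 8 (step 8): P = [1, 2, 3, 7, 8] / [4] / [5] / [6];  Q = [1, 2, 4, 6, 8] / [3] / [5] / [7]
Final shape: (5, 1, 1, 1).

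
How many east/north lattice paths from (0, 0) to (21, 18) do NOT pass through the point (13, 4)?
Number of paths = 61598091390

Total paths from (0, 0) to (21, 18): C(39, 21) = 62359143990. Paths through (13, 4): (paths (0, 0) → (13, 4)) × (paths (13, 4) → (21, 18)) = C(17, 13) · C(22, 8) = 2380 · 319770 = 761052600. Avoidance count = 62359143990 − 761052600 = 61598091390.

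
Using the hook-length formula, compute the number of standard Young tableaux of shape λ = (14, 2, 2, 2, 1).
# SYT of shape (14, 2, 2, 2, 1) = 1028755

Hook-length formula: f^λ = n! / Π hook(c), product over all cells c of the Young diagram. For λ = (14, 2, 2, 2, 1), n = 21 boxes. Hook lengths by row (left-to-right, top-to-bottom): [18, 16, 12, 11, 10, 9, 8, 7, 6, 5, 4, 3, 2, 1]; [5, 3]; [4, 2]; [3, 1]; [1]. Product of hooks = 49662885888000. So f^λ = 21! / 49662885888000 = 51090942171709440000 / 49662885888000 = 1028755.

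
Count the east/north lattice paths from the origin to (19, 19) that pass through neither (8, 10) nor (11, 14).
Number of paths = 24230075430

Inclusion–exclusion. Total paths: C(38, 19) = 35345263800. Through P₁: C(18, 8)·C(20, 11) = 7349593680. Through P₂: C(25, 11)·C(13, 8) = 5736673800. Since P₁ is strictly southwest of P₂, a monotone path through both must visit P₁ then P₂; paths through both = C(18, 8)·C(7, 3)·C(13, 8) = 1971079110. Avoid both = 35345263800 − 7349593680 − 5736673800 + 1971079110 = 24230075430.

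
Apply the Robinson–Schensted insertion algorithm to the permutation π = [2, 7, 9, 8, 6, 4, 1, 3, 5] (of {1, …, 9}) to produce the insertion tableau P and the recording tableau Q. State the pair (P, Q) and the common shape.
P = [1, 3, 5] / [2, 4, 8] / [6] / [7] / [9];  Q = [1, 2, 3] / [4, 8, 9] / [5] / [6] / [7];  common shape = (3, 3, 1, 1, 1)

Row-insert the values π_1, π_2, … into P one at a time, bumping the leftmost entry strictly greater than the inserted value down to the next row. The recording tableau Q records, in position (i, j), the step at which that cell was added to P.
  Insert 2 (step 1): P = [2];  Q = [1]
  Insert 7 (step 2): P = [2, 7];  Q = [1, 2]
  Insert 9 (step 3): P = [2, 7, 9];  Q = [1, 2, 3]
  Insert 8 (step 4): P = [2, 7, 8] / [9];  Q = [1, 2, 3] / [4]
  Insert 6 (step 5): P = [2, 6, 8] / [7] / [9];  Q = [1, 2, 3] / [4] / [5]
  Insert 4 (step 6): P = [2, 4, 8] / [6] / [7] / [9];  Q = [1, 2, 3] / [4] / [5] / [6]
  Insert 1 (step 7): P = [1, 4, 8] / [2] / [6] / [7] / [9];  Q = [1, 2, 3] / [4] / [5] / [6] / [7]
  Insert 3 (step 8): P = [1, 3, 8] / [2, 4] / [6] / [7] / [9];  Q = [1, 2, 3] / [4, 8] / [5] / [6] / [7]
  Insert 5 (step 9): P = [1, 3, 5] / [2, 4, 8] / [6] / [7] / [9];  Q = [1, 2, 3] / [4, 8, 9] / [5] / [6] / [7]
Final shape: (3, 3, 1, 1, 1).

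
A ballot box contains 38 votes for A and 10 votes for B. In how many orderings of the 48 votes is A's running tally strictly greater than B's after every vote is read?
Strict-lead orderings = 3815417606

Total orderings of the 48 votes with 38 for A: C(48, 38) = 6540715896. By the Bertrand ballot formula (Cycle Lemma / reflection principle), the number of orderings in which A is strictly ahead of B throughout is (p − q)/(p + q) · C(p + q, p) = (38 − 10)/(38 + 10) · 6540715896 = 3815417606.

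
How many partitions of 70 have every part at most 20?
p(70, parts ≤ 20) = 3034232

Use the recurrence p(n, m) = p(n, m−1) + p(n−m, m): either the largest part is < m (count p(n, m−1)) or the largest part is exactly m (remove one copy of m, count p(n−m, m)). With p(0, ·) = 1 this gives p(70, parts ≤ 20) = 3034232. (By conjugating Young diagrams, this also counts partitions of 70 into at most 20 parts.)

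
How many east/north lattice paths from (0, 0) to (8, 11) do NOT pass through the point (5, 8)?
Number of paths = 49842

Total paths from (0, 0) to (8, 11): C(19, 8) = 75582. Paths through (5, 8): (paths (0, 0) → (5, 8)) × (paths (5, 8) → (8, 11)) = C(13, 5) · C(6, 3) = 1287 · 20 = 25740. Avoidance count = 75582 − 25740 = 49842.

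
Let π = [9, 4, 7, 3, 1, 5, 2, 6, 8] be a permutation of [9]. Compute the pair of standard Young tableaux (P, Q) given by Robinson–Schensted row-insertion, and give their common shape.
P = [1, 2, 6, 8] / [3, 5] / [4, 7] / [9];  Q = [1, 3, 8, 9] / [2, 6] / [4, 7] / [5];  common shape = (4, 2, 2, 1)

Row-insert the values π_1, π_2, … into P one at a time, bumping the leftmost entry strictly greater than the inserted value down to the next row. The recording tableau Q records, in position (i, j), the step at which that cell was added to P.
  Insert 9 (step 1): P = [9];  Q = [1]
  Insert 4 (step 2): P = [4] / [9];  Q = [1] / [2]
  Insert 7 (step 3): P = [4, 7] / [9];  Q = [1, 3] / [2]
  Insert 3 (step 4): P = [3, 7] / [4] / [9];  Q = [1, 3] / [2] / [4]
  Insert 1 (step 5): P = [1, 7] / [3] / [4] / [9];  Q = [1, 3] / [2] / [4] / [5]
  Insert 5 (step 6): P = [1, 5] / [3, 7] / [4] / [9];  Q = [1, 3] / [2, 6] / [4] / [5]
  Insert 2 (step 7): P = [1, 2] / [3, 5] / [4, 7] / [9];  Q = [1, 3] / [2, 6] / [4, 7] / [5]
  Insert 6 (step 8): P = [1, 2, 6] / [3, 5] / [4, 7] / [9];  Q = [1, 3, 8] / [2, 6] / [4, 7] / [5]
  Insert 8 (step 9): P = [1, 2, 6, 8] / [3, 5] / [4, 7] / [9];  Q = [1, 3, 8, 9] / [2, 6] / [4, 7] / [5]
Final shape: (4, 2, 2, 1).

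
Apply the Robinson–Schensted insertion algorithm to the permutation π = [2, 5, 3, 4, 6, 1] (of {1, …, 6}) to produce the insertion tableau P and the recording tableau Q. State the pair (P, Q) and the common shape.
P = [1, 3, 4, 6] / [2] / [5];  Q = [1, 2, 4, 5] / [3] / [6];  common shape = (4, 1, 1)

Row-insert the values π_1, π_2, … into P one at a time, bumping the leftmost entry strictly greater than the inserted value down to the next row. The recording tableau Q records, in position (i, j), the step at which that cell was added to P.
  Insert 2 (step 1): P = [2];  Q = [1]
  Insert 5 (step 2): P = [2, 5];  Q = [1, 2]
  Insert 3 (step 3): P = [2, 3] / [5];  Q = [1, 2] / [3]
  Insert 4 (step 4): P = [2, 3, 4] / [5];  Q = [1, 2, 4] / [3]
  Insert 6 (step 5): P = [2, 3, 4, 6] / [5];  Q = [1, 2, 4, 5] / [3]
  Insert 1 (step 6): P = [1, 3, 4, 6] / [2] / [5];  Q = [1, 2, 4, 5] / [3] / [6]
Final shape: (4, 1, 1).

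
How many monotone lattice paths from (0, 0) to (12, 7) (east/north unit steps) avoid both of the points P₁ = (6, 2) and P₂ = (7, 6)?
Number of paths = 27996

Inclusion–exclusion. Total paths: C(19, 12) = 50388. Through P₁: C(8, 6)·C(11, 6) = 12936. Through P₂: C(13, 7)·C(6, 5) = 10296. Since P₁ is strictly southwest of P₂, a monotone path through both must visit P₁ then P₂; paths through both = C(8, 6)·C(5, 1)·C(6, 5) = 840. Avoid both = 50388 − 12936 − 10296 + 840 = 27996.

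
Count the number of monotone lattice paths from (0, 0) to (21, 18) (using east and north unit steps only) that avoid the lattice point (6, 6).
Number of paths = 46296457350

Total paths from (0, 0) to (21, 18): C(39, 21) = 62359143990. Paths through (6, 6): (paths (0, 0) → (6, 6)) × (paths (6, 6) → (21, 18)) = C(12, 6) · C(27, 15) = 924 · 17383860 = 16062686640. Avoidance count = 62359143990 − 16062686640 = 46296457350.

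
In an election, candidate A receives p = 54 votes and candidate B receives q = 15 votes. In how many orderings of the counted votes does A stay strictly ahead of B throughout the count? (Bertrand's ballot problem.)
Strict-lead orderings = 320409127397216

Total orderings of the 69 votes with 54 for A: C(69, 54) = 566877686933536. By the Bertrand ballot formula (Cycle Lemma / reflection principle), the number of orderings in which A is strictly ahead of B throughout is (p − q)/(p + q) · C(p + q, p) = (54 − 15)/(54 + 15) · 566877686933536 = 320409127397216.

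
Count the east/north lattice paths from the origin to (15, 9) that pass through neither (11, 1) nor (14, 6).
Number of paths = 1149212

Inclusion–exclusion. Total paths: C(24, 15) = 1307504. Through P₁: C(12, 11)·C(12, 4) = 5940. Through P₂: C(20, 14)·C(4, 1) = 155040. Since P₁ is strictly southwest of P₂, a monotone path through both must visit P₁ then P₂; paths through both = C(12, 11)·C(8, 3)·C(4, 1) = 2688. Avoid both = 1307504 − 5940 − 155040 + 2688 = 1149212.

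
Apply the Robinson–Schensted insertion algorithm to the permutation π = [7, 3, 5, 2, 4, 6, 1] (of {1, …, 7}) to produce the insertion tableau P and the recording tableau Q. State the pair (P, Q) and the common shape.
P = [1, 4, 6] / [2, 5] / [3] / [7];  Q = [1, 3, 6] / [2, 5] / [4] / [7];  common shape = (3, 2, 1, 1)

Row-insert the values π_1, π_2, … into P one at a time, bumping the leftmost entry strictly greater than the inserted value down to the next row. The recording tableau Q records, in position (i, j), the step at which that cell was added to P.
  Insert 7 (step 1): P = [7];  Q = [1]
  Insert 3 (step 2): P = [3] / [7];  Q = [1] / [2]
  Insert 5 (step 3): P = [3, 5] / [7];  Q = [1, 3] / [2]
  Insert 2 (step 4): P = [2, 5] / [3] / [7];  Q = [1, 3] / [2] / [4]
  Insert 4 (step 5): P = [2, 4] / [3, 5] / [7];  Q = [1, 3] / [2, 5] / [4]
  Insert 6 (step 6): P = [2, 4, 6] / [3, 5] / [7];  Q = [1, 3, 6] / [2, 5] / [4]
  Insert 1 (step 7): P = [1, 4, 6] / [2, 5] / [3] / [7];  Q = [1, 3, 6] / [2, 5] / [4] / [7]
Final shape: (3, 2, 1, 1).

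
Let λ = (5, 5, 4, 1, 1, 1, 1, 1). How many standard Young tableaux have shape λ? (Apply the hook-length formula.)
# SYT of shape (5, 5, 4, 1, 1, 1, 1, 1) = 9876048

Hook-length formula: f^λ = n! / Π hook(c), product over all cells c of the Young diagram. For λ = (5, 5, 4, 1, 1, 1, 1, 1), n = 19 boxes. Hook lengths by row (left-to-right, top-to-bottom): [12, 6, 5, 4, 2]; [11, 5, 4, 3, 1]; [9, 3, 2, 1]; [5]; [4]; [3]; [2]; [1]. Product of hooks = 12317184000. So f^λ = 19! / 12317184000 = 121645100408832000 / 12317184000 = 9876048.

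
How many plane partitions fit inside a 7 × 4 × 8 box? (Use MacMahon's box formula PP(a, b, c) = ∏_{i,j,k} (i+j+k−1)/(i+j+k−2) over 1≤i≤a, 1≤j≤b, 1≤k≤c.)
PP(7, 4, 8) = 1318349483880

Evaluate the triple product over i = 1..7, j = 1..4, k = 1..8. The factors are (2/1) · (3/2) · (4/3) · (5/4) · (6/5) · (7/6) · (8/7) · (9/8) · … (224 factors total). The numerators and denominators telescope so the product is an integer; carrying out the multiplication exactly gives PP(7, 4, 8) = 1318349483880.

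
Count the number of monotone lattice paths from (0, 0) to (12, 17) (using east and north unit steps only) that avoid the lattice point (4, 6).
Number of paths = 36023715

Total paths from (0, 0) to (12, 17): C(29, 12) = 51895935. Paths through (4, 6): (paths (0, 0) → (4, 6)) × (paths (4, 6) → (12, 17)) = C(10, 4) · C(19, 8) = 210 · 75582 = 15872220. Avoidance count = 51895935 − 15872220 = 36023715.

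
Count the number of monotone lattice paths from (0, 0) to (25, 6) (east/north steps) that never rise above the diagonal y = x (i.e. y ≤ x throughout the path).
Number of paths = 566370

By the reflection principle (André's argument), the number of monotone paths to (25, 6) with n ≤ m that never go above y = x is C(31, 25) − C(31, 26) = 736281 − 169911 = 566370.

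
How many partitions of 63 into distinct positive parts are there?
q(63) = 14848

A partition into distinct parts is a strictly decreasing sequence summing to n. The recurrence d(n, m) = d(n, m−1) + d(n−m, m−1) (use part m at most once) with q(n) = d(n, n) gives q(63) = 14848. (Euler's theorem: # distinct-part partitions = # odd-part partitions.)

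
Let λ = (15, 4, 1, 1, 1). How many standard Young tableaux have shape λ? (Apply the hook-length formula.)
# SYT of shape (15, 4, 1, 1, 1) = 2154240

Hook-length formula: f^λ = n! / Π hook(c), product over all cells c of the Young diagram. For λ = (15, 4, 1, 1, 1), n = 22 boxes. Hook lengths by row (left-to-right, top-to-bottom): [19, 15, 14, 13, 11, 10, 9, 8, 7, 6, 5, 4, 3, 2, 1]; [7, 3, 2, 1]; [3]; [2]; [1]. Product of hooks = 521762072832000. So f^λ = 22! / 521762072832000 = 1124000727777607680000 / 521762072832000 = 2154240.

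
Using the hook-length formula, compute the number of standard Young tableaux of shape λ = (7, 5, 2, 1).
# SYT of shape (7, 5, 2, 1) = 108108

Hook-length formula: f^λ = n! / Π hook(c), product over all cells c of the Young diagram. For λ = (7, 5, 2, 1), n = 15 boxes. Hook lengths by row (left-to-right, top-to-bottom): [10, 8, 6, 5, 4, 2, 1]; [7, 5, 3, 2, 1]; [3, 1]; [1]. Product of hooks = 12096000. So f^λ = 15! / 12096000 = 1307674368000 / 12096000 = 108108.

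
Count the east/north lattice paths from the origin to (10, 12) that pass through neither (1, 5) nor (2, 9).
Number of paths = 573881

Inclusion–exclusion. Total paths: C(22, 10) = 646646. Through P₁: C(6, 1)·C(16, 9) = 68640. Through P₂: C(11, 2)·C(11, 8) = 9075. Since P₁ is strictly southwest of P₂, a monotone path through both must visit P₁ then P₂; paths through both = C(6, 1)·C(5, 1)·C(11, 8) = 4950. Avoid both = 646646 − 68640 − 9075 + 4950 = 573881.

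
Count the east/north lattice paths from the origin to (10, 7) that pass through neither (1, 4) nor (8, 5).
Number of paths = 10866

Inclusion–exclusion. Total paths: C(17, 10) = 19448. Through P₁: C(5, 1)·C(12, 9) = 1100. Through P₂: C(13, 8)·C(4, 2) = 7722. Since P₁ is strictly southwest of P₂, a monotone path through both must visit P₁ then P₂; paths through both = C(5, 1)·C(8, 7)·C(4, 2) = 240. Avoid both = 19448 − 1100 − 7722 + 240 = 10866.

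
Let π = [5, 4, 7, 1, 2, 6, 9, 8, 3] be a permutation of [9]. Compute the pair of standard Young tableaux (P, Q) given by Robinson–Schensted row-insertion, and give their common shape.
P = [1, 2, 3, 8] / [4, 6, 9] / [5, 7];  Q = [1, 3, 6, 7] / [2, 5, 8] / [4, 9];  common shape = (4, 3, 2)

Row-insert the values π_1, π_2, … into P one at a time, bumping the leftmost entry strictly greater than the inserted value down to the next row. The recording tableau Q records, in position (i, j), the step at which that cell was added to P.
  Insert 5 (step 1): P = [5];  Q = [1]
  Insert 4 (step 2): P = [4] / [5];  Q = [1] / [2]
  Insert 7 (step 3): P = [4, 7] / [5];  Q = [1, 3] / [2]
  Insert 1 (step 4): P = [1, 7] / [4] / [5];  Q = [1, 3] / [2] / [4]
  Insert 2 (step 5): P = [1, 2] / [4, 7] / [5];  Q = [1, 3] / [2, 5] / [4]
  Insert 6 (step 6): P = [1, 2, 6] / [4, 7] / [5];  Q = [1, 3, 6] / [2, 5] / [4]
  Insert 9 (step 7): P = [1, 2, 6, 9] / [4, 7] / [5];  Q = [1, 3, 6, 7] / [2, 5] / [4]
  Insert 8 (step 8): P = [1, 2, 6, 8] / [4, 7, 9] / [5];  Q = [1, 3, 6, 7] / [2, 5, 8] / [4]
  Insert 3 (step 9): P = [1, 2, 3, 8] / [4, 6, 9] / [5, 7];  Q = [1, 3, 6, 7] / [2, 5, 8] / [4, 9]
Final shape: (4, 3, 2).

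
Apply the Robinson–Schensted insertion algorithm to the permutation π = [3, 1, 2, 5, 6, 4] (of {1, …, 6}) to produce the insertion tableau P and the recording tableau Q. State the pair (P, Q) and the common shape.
P = [1, 2, 4, 6] / [3, 5];  Q = [1, 3, 4, 5] / [2, 6];  common shape = (4, 2)

Row-insert the values π_1, π_2, … into P one at a time, bumping the leftmost entry strictly greater than the inserted value down to the next row. The recording tableau Q records, in position (i, j), the step at which that cell was added to P.
  Insert 3 (step 1): P = [3];  Q = [1]
  Insert 1 (step 2): P = [1] / [3];  Q = [1] / [2]
  Insert 2 (step 3): P = [1, 2] / [3];  Q = [1, 3] / [2]
  Insert 5 (step 4): P = [1, 2, 5] / [3];  Q = [1, 3, 4] / [2]
  Insert 6 (step 5): P = [1, 2, 5, 6] / [3];  Q = [1, 3, 4, 5] / [2]
  Insert 4 (step 6): P = [1, 2, 4, 6] / [3, 5];  Q = [1, 3, 4, 5] / [2, 6]
Final shape: (4, 2).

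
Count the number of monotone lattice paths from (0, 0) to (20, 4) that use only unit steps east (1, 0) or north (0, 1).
Number of paths = 10626

A monotone lattice path from (0, 0) to (20, 4) consists of 20 east steps and 4 north steps in some order, so it is determined by which 20 of the 24 steps are east. The count is C(24, 20) = 10626.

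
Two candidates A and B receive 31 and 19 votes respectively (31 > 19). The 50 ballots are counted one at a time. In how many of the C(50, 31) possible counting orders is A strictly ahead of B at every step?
Strict-lead orderings = 7297426411968

Total orderings of the 50 votes with 31 for A: C(50, 31) = 30405943383200. By the Bertrand ballot formula (Cycle Lemma / reflection principle), the number of orderings in which A is strictly ahead of B throughout is (p − q)/(p + q) · C(p + q, p) = (31 − 19)/(31 + 19) · 30405943383200 = 7297426411968.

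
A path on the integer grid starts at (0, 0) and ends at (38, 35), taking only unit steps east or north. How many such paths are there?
Number of paths = 827114477843191362552

A monotone lattice path from (0, 0) to (38, 35) consists of 38 east steps and 35 north steps in some order, so it is determined by which 38 of the 73 steps are east. The count is C(73, 38) = 827114477843191362552.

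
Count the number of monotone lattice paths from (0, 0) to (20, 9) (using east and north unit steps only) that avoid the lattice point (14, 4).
Number of paths = 8601285

Total paths from (0, 0) to (20, 9): C(29, 20) = 10015005. Paths through (14, 4): (paths (0, 0) → (14, 4)) × (paths (14, 4) → (20, 9)) = C(18, 14) · C(11, 6) = 3060 · 462 = 1413720. Avoidance count = 10015005 − 1413720 = 8601285.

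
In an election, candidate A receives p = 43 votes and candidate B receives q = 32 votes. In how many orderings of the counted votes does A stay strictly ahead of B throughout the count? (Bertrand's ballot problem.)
Strict-lead orderings = 228888897836465565006

Total orderings of the 75 votes with 43 for A: C(75, 43) = 1560606121612265215950. By the Bertrand ballot formula (Cycle Lemma / reflection principle), the number of orderings in which A is strictly ahead of B throughout is (p − q)/(p + q) · C(p + q, p) = (43 − 32)/(43 + 32) · 1560606121612265215950 = 228888897836465565006.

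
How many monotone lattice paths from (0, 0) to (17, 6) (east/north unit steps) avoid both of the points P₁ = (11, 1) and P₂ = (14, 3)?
Number of paths = 84203

Inclusion–exclusion. Total paths: C(23, 17) = 100947. Through P₁: C(12, 11)·C(11, 6) = 5544. Through P₂: C(17, 14)·C(6, 3) = 13600. Since P₁ is strictly southwest of P₂, a monotone path through both must visit P₁ then P₂; paths through both = C(12, 11)·C(5, 3)·C(6, 3) = 2400. Avoid both = 100947 − 5544 − 13600 + 2400 = 84203.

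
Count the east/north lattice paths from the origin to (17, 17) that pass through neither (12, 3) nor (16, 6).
Number of paths = 2327611224

Inclusion–exclusion. Total paths: C(34, 17) = 2333606220. Through P₁: C(15, 12)·C(19, 5) = 5290740. Through P₂: C(22, 16)·C(12, 1) = 895356. Since P₁ is strictly southwest of P₂, a monotone path through both must visit P₁ then P₂; paths through both = C(15, 12)·C(7, 4)·C(12, 1) = 191100. Avoid both = 2333606220 − 5290740 − 895356 + 191100 = 2327611224.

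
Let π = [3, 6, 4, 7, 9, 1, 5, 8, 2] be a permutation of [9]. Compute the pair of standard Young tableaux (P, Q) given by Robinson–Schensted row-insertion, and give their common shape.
P = [1, 2, 5, 8] / [3, 4, 9] / [6, 7];  Q = [1, 2, 4, 5] / [3, 7, 8] / [6, 9];  common shape = (4, 3, 2)

Row-insert the values π_1, π_2, … into P one at a time, bumping the leftmost entry strictly greater than the inserted value down to the next row. The recording tableau Q records, in position (i, j), the step at which that cell was added to P.
  Insert 3 (step 1): P = [3];  Q = [1]
  Insert 6 (step 2): P = [3, 6];  Q = [1, 2]
  Insert 4 (step 3): P = [3, 4] / [6];  Q = [1, 2] / [3]
  Insert 7 (step 4): P = [3, 4, 7] / [6];  Q = [1, 2, 4] / [3]
  Insert 9 (step 5): P = [3, 4, 7, 9] / [6];  Q = [1, 2, 4, 5] / [3]
  Insert 1 (step 6): P = [1, 4, 7, 9] / [3] / [6];  Q = [1, 2, 4, 5] / [3] / [6]
  Insert 5 (step 7): P = [1, 4, 5, 9] / [3, 7] / [6];  Q = [1, 2, 4, 5] / [3, 7] / [6]
  Insert 8 (step 8): P = [1, 4, 5, 8] / [3, 7, 9] / [6];  Q = [1, 2, 4, 5] / [3, 7, 8] / [6]
  Insert 2 (step 9): P = [1, 2, 5, 8] / [3, 4, 9] / [6, 7];  Q = [1, 2, 4, 5] / [3, 7, 8] / [6, 9]
Final shape: (4, 3, 2).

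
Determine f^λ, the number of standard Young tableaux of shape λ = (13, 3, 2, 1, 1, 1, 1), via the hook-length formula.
# SYT of shape (13, 3, 2, 1, 1, 1, 1) = 28078050

Hook-length formula: f^λ = n! / Π hook(c), product over all cells c of the Young diagram. For λ = (13, 3, 2, 1, 1, 1, 1), n = 22 boxes. Hook lengths by row (left-to-right, top-to-bottom): [19, 14, 12, 10, 9, 8, 7, 6, 5, 4, 3, 2, 1]; [8, 3, 1]; [6, 1]; [4]; [3]; [2]; [1]. Product of hooks = 40031295897600. So f^λ = 22! / 40031295897600 = 1124000727777607680000 / 40031295897600 = 28078050.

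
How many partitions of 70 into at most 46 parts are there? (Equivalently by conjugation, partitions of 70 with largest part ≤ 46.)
p(70, parts ≤ 46) = 4082205

Use the recurrence p(n, m) = p(n, m−1) + p(n−m, m): either the largest part is < m (count p(n, m−1)) or the largest part is exactly m (remove one copy of m, count p(n−m, m)). With p(0, ·) = 1 this gives p(70, parts ≤ 46) = 4082205. (By conjugating Young diagrams, this also counts partitions of 70 into at most 46 parts.)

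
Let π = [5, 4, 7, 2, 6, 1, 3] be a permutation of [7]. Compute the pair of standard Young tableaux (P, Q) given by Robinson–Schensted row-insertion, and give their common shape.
P = [1, 3] / [2, 6] / [4, 7] / [5];  Q = [1, 3] / [2, 5] / [4, 7] / [6];  common shape = (2, 2, 2, 1)

Row-insert the values π_1, π_2, … into P one at a time, bumping the leftmost entry strictly greater than the inserted value down to the next row. The recording tableau Q records, in position (i, j), the step at which that cell was added to P.
  Insert 5 (step 1): P = [5];  Q = [1]
  Insert 4 (step 2): P = [4] / [5];  Q = [1] / [2]
  Insert 7 (step 3): P = [4, 7] / [5];  Q = [1, 3] / [2]
  Insert 2 (step 4): P = [2, 7] / [4] / [5];  Q = [1, 3] / [2] / [4]
  Insert 6 (step 5): P = [2, 6] / [4, 7] / [5];  Q = [1, 3] / [2, 5] / [4]
  Insert 1 (step 6): P = [1, 6] / [2, 7] / [4] / [5];  Q = [1, 3] / [2, 5] / [4] / [6]
  Insert 3 (step 7): P = [1, 3] / [2, 6] / [4, 7] / [5];  Q = [1, 3] / [2, 5] / [4, 7] / [6]
Final shape: (2, 2, 2, 1).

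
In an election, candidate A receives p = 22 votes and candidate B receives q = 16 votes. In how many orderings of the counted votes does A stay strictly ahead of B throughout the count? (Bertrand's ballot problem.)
Strict-lead orderings = 3511574910

Total orderings of the 38 votes with 22 for A: C(38, 22) = 22239974430. By the Bertrand ballot formula (Cycle Lemma / reflection principle), the number of orderings in which A is strictly ahead of B throughout is (p − q)/(p + q) · C(p + q, p) = (22 − 16)/(22 + 16) · 22239974430 = 3511574910.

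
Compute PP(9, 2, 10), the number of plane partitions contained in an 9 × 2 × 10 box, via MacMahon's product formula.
PP(9, 2, 10) = 1551580888

Evaluate the triple product over i = 1..9, j = 1..2, k = 1..10. The factors are (2/1) · (3/2) · (4/3) · (5/4) · (6/5) · (7/6) · (8/7) · (9/8) · … (180 factors total). The numerators and denominators telescope so the product is an integer; carrying out the multiplication exactly gives PP(9, 2, 10) = 1551580888.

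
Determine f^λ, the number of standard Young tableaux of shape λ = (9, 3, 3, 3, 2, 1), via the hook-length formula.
# SYT of shape (9, 3, 3, 3, 2, 1) = 186234048

Hook-length formula: f^λ = n! / Π hook(c), product over all cells c of the Young diagram. For λ = (9, 3, 3, 3, 2, 1), n = 21 boxes. Hook lengths by row (left-to-right, top-to-bottom): [14, 12, 10, 6, 5, 4, 3, 2, 1]; [7, 5, 3]; [6, 4, 2]; [5, 3, 1]; [3, 1]; [1]. Product of hooks = 274337280000. So f^λ = 21! / 274337280000 = 51090942171709440000 / 274337280000 = 186234048.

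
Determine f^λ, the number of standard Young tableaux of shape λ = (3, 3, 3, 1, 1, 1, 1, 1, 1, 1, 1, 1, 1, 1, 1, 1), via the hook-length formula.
# SYT of shape (3, 3, 3, 1, 1, 1, 1, 1, 1, 1, 1, 1, 1, 1, 1, 1) = 256025

Hook-length formula: f^λ = n! / Π hook(c), product over all cells c of the Young diagram. For λ = (3, 3, 3, 1, 1, 1, 1, 1, 1, 1, 1, 1, 1, 1, 1, 1), n = 22 boxes. Hook lengths by row (left-to-right, top-to-bottom): [18, 4, 3]; [17, 3, 2]; [16, 2, 1]; [13]; [12]; [11]; [10]; [9]; [8]; [7]; [6]; [5]; [4]; [3]; [2]; [1]. Product of hooks = 4390199112499200. So f^λ = 22! / 4390199112499200 = 1124000727777607680000 / 4390199112499200 = 256025.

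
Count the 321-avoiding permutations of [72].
C_72 = 20276890389709399862928998568254641025700

These 321-avoiding permutations are counted by the Catalan number C_n = (1/(n + 1)) · C(2n, n). For n = 72: C_72 = (1/73) · C(144, 72) = 1480212998448786189993816895482588794876100/73 = 20276890389709399862928998568254641025700.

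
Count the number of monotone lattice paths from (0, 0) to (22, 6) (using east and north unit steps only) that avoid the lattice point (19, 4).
Number of paths = 288190

Total paths from (0, 0) to (22, 6): C(28, 22) = 376740. Paths through (19, 4): (paths (0, 0) → (19, 4)) × (paths (19, 4) → (22, 6)) = C(23, 19) · C(5, 3) = 8855 · 10 = 88550. Avoidance count = 376740 − 88550 = 288190.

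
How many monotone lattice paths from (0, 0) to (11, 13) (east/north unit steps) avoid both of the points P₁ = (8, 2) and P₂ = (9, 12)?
Number of paths = 1599459

Inclusion–exclusion. Total paths: C(24, 11) = 2496144. Through P₁: C(10, 8)·C(14, 3) = 16380. Through P₂: C(21, 9)·C(3, 2) = 881790. Since P₁ is strictly southwest of P₂, a monotone path through both must visit P₁ then P₂; paths through both = C(10, 8)·C(11, 1)·C(3, 2) = 1485. Avoid both = 2496144 − 16380 − 881790 + 1485 = 1599459.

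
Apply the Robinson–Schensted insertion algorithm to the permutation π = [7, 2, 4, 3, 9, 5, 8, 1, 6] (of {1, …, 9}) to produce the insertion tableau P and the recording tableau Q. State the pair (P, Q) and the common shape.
P = [1, 3, 5, 6] / [2, 8] / [4, 9] / [7];  Q = [1, 3, 5, 7] / [2, 6] / [4, 9] / [8];  common shape = (4, 2, 2, 1)

Row-insert the values π_1, π_2, … into P one at a time, bumping the leftmost entry strictly greater than the inserted value down to the next row. The recording tableau Q records, in position (i, j), the step at which that cell was added to P.
  Insert 7 (step 1): P = [7];  Q = [1]
  Insert 2 (step 2): P = [2] / [7];  Q = [1] / [2]
  Insert 4 (step 3): P = [2, 4] / [7];  Q = [1, 3] / [2]
  Insert 3 (step 4): P = [2, 3] / [4] / [7];  Q = [1, 3] / [2] / [4]
  Insert 9 (step 5): P = [2, 3, 9] / [4] / [7];  Q = [1, 3, 5] / [2] / [4]
  Insert 5 (step 6): P = [2, 3, 5] / [4, 9] / [7];  Q = [1, 3, 5] / [2, 6] / [4]
  Insert 8 (step 7): P = [2, 3, 5, 8] / [4, 9] / [7];  Q = [1, 3, 5, 7] / [2, 6] / [4]
  Insert 1 (step 8): P = [1, 3, 5, 8] / [2, 9] / [4] / [7];  Q = [1, 3, 5, 7] / [2, 6] / [4] / [8]
  Insert 6 (step 9): P = [1, 3, 5, 6] / [2, 8] / [4, 9] / [7];  Q = [1, 3, 5, 7] / [2, 6] / [4, 9] / [8]
Final shape: (4, 2, 2, 1).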